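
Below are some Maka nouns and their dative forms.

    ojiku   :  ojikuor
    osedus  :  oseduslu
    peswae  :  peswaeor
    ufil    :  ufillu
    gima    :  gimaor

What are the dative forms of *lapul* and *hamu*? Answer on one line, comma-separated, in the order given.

lapullu, hamuor

Looking at the final sound of each stem: -lu when the stem ends in a consonant (*osedus*, *ufil*); -or when the stem ends in a vowel (*ojiku*, *peswae*, *gima*).
*lapul* — final sound /l/ (a consonant) → -lu → *lapullu*.
Since the final sound of *hamu* is /u/ (a vowel), it takes -or, giving *hamuor*.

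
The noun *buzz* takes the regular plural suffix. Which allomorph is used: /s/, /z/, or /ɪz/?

/ɪz/

The stem *buzz* ends in a sibilant (/s, z, ʃ, ʒ, tʃ, dʒ/).
The plural suffix surfaces as /ɪz/ after sibilants, /s/ after other voiceless consonants, and /z/ after other voiced sounds.
So the plural -s on *buzz* is pronounced /ɪz/.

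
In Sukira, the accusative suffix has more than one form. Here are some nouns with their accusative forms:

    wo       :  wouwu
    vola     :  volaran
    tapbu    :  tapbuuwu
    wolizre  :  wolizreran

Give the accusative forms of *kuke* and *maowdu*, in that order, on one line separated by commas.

kukeran, maowduuwu

The pattern is rounding harmony: -uwu when the last vowel of the stem is a rounded vowel (*wo*, *tapbu*); -ran when the last vowel of the stem is an unrounded vowel (*vola*, *wolizre*).
*kuke* — last vowel /e/ (an unrounded vowel) → -ran → *kukeran*.
*maowdu*: last vowel = /u/, a rounded vowel → -uwu → *maowduuwu*.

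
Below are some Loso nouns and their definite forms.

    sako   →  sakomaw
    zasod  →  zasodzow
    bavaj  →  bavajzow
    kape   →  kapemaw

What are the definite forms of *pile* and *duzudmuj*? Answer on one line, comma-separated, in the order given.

pilemaw, duzudmujzow

The suffix is conditioned by the final sound: -zow when the stem ends in a consonant (*zasod*, *bavaj*); -maw when the stem ends in a vowel (*sako*, *kape*).
*pile* — final sound /e/ (a vowel) → -maw → *pilemaw*.
*duzudmuj*: final sound = /j/, a consonant → -zow → *duzudmujzow*.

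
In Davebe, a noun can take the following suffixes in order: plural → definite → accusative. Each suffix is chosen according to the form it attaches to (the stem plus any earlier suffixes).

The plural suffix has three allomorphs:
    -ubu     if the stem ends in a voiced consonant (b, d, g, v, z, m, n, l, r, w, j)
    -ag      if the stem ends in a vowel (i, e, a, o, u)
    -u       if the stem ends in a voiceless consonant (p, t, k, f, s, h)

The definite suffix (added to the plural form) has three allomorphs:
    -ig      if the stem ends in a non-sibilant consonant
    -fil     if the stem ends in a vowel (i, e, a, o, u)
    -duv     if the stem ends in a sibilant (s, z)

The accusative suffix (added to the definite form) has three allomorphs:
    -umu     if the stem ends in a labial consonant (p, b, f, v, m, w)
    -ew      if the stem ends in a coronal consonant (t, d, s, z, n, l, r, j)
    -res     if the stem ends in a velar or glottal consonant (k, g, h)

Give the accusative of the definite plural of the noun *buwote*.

buwoteagigres

The final sound of *buwote* is /e/, which is a vowel, so the plural suffix is -ag, giving *buwoteag*.
The plural form *buwoteag* — final sound /g/ (a non-sibilant consonant) → -ig → *buwoteagig*.
The definite form *buwoteagig*: final consonant = /g/, velar/glottal → -res → *buwoteagigres*.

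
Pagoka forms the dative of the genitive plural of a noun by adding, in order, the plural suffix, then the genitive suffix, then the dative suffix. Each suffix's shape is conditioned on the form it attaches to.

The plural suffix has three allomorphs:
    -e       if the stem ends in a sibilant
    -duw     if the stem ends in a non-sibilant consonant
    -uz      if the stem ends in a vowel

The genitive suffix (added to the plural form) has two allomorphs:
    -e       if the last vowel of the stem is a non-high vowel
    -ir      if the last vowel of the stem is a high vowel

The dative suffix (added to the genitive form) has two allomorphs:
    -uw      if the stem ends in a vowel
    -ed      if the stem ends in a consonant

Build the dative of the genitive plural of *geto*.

getouzired

Since the final sound of *geto* is /o/ (a vowel), it takes -uz, giving *getouz*.
The plural form *getouz* — last vowel /u/ (a high vowel) → -ir → *getouzir*.
The genitive form *getouzir* — final sound /r/ (a consonant) → -ed → *getouzired*.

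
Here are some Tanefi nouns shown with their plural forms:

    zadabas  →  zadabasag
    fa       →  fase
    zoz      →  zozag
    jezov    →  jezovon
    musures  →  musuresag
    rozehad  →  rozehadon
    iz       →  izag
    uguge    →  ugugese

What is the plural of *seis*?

seisag

The suffix is conditioned by the final sound: -ag when the stem ends in a sibilant (*zadabas*, *zoz*, *musures*, *iz*); -on when the stem ends in a non-sibilant consonant (*jezov*, *rozehad*); -se when the stem ends in a vowel (*fa*, *uguge*).
*seis* — final sound /s/ (a sibilant) → -ag → *seisag*.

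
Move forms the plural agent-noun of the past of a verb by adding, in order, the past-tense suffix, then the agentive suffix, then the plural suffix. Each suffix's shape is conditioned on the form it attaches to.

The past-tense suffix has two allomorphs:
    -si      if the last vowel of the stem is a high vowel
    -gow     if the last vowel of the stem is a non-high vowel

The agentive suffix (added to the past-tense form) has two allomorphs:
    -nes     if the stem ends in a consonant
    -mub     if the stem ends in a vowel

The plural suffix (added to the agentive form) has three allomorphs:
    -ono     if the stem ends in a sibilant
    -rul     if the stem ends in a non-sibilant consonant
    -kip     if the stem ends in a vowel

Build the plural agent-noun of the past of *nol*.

nolgownesono

Since the last vowel of *nol* is /o/ (a non-high vowel), it takes -gow, giving *nolgow*.
The final sound of the past-tense form *nolgow* is /w/, which is a consonant, so the agentive suffix is -nes, giving *nolgownes*.
The final sound of the agentive form *nolgownes* is /s/, which is a sibilant, so the plural suffix is -ono, giving *nolgownesono*.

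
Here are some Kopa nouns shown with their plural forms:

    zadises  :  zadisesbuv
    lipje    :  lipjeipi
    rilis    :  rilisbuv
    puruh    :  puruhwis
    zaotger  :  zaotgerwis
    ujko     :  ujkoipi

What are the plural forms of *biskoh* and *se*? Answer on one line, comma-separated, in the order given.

biskohwis, seipi

Looking at the final sound of each stem: -buv when the stem ends in a sibilant (*zadises*, *rilis*); -wis when the stem ends in a non-sibilant consonant (*puruh*, *zaotger*); -ipi when the stem ends in a vowel (*lipje*, *ujko*).
*biskoh*: final sound = /h/, a non-sibilant consonant → -wis → *biskohwis*.
Since the final sound of *se* is /e/ (a vowel), it takes -ipi, giving *seipi*.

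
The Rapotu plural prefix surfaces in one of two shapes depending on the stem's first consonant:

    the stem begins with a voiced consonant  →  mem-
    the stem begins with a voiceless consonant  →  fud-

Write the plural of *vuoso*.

memvuoso

*vuoso* — first consonant /v/ (voiced) → mem- → *memvuoso*.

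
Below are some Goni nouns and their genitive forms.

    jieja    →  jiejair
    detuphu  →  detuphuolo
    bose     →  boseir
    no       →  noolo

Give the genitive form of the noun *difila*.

The pattern is rounding harmony: -olo when the last vowel of the stem is a rounded vowel (*detuphu*, *no*); -ir when the last vowel of the stem is an unrounded vowel (*jieja*, *bose*).
The last vowel of *difila* is /a/, which is an unrounded vowel, so the suffix is -ir, giving *difilair*.

difilair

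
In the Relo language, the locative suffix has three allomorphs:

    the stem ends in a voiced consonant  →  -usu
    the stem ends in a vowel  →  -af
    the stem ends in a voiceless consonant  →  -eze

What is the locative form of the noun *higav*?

Since the final sound of *higav* is /v/ (a voiced consonant), it takes -usu, giving *higavusu*.

higavusu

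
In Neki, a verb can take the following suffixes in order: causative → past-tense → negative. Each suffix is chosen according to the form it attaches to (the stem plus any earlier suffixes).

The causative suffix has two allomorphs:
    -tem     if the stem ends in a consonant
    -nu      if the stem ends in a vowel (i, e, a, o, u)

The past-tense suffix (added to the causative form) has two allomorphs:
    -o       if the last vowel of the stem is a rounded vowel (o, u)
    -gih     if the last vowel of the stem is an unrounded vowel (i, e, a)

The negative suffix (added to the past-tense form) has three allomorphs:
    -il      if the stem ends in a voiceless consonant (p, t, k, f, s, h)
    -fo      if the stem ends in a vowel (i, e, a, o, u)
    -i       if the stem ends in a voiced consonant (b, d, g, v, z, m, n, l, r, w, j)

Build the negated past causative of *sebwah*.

Since the final sound of *sebwah* is /h/ (a consonant), it takes -tem, giving *sebwahtem*.
Since the last vowel of the causative form *sebwahtem* is /e/ (an unrounded vowel), it takes -gih, giving *sebwahtemgih*.
The past-tense form *sebwahtemgih*: final sound = /h/, a voiceless consonant → -il → *sebwahtemgihil*.

sebwahtemgihil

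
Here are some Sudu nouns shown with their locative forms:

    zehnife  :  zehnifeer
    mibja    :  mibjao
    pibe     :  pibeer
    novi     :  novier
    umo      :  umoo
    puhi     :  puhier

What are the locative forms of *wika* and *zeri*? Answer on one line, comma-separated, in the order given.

The pattern is front/back vowel harmony: -er when the last vowel of the stem is a front vowel (*zehnife*, *pibe*, *novi*, *puhi*); -o when the last vowel of the stem is a back vowel (*mibja*, *umo*).
*wika* — last vowel /a/ (a back vowel) → -o → *wikao*.
*zeri* — last vowel /i/ (a front vowel) → -er → *zerier*.

wikao, zerier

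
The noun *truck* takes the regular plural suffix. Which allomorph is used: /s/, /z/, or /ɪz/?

The stem *truck* ends in a voiceless non-sibilant consonant.
The plural suffix surfaces as /ɪz/ after sibilants, /s/ after other voiceless consonants, and /z/ after other voiced sounds.
So the plural -s on *truck* is pronounced /s/.

/s/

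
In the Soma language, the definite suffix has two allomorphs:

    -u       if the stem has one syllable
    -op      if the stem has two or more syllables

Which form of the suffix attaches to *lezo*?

-op

*lezo* (2 syllables) → -op.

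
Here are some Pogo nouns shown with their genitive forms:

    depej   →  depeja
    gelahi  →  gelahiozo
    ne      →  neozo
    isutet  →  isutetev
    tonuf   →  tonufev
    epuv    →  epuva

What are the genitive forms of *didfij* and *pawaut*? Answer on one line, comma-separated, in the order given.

Looking at the final sound of each stem: -ev when the stem ends in a voiceless consonant (*isutet*, *tonuf*); -a when the stem ends in a voiced consonant (*depej*, *epuv*); -ozo when the stem ends in a vowel (*gelahi*, *ne*).
*didfij* — final sound /j/ (a voiced consonant) → -a → *didfija*.
*pawaut* — final sound /t/ (a voiceless consonant) → -ev → *pawautev*.

didfija, pawautev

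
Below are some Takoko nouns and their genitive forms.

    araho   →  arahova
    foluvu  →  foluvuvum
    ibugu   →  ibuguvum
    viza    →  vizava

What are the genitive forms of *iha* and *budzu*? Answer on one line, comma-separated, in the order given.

The alternation tracks the last vowel of the stem — -vum when the last vowel of the stem is a high vowel (*foluvu*, *ibugu*); -va when the last vowel of the stem is a non-high vowel (*araho*, *viza*).
The last vowel of *iha* is /a/, which is a non-high vowel, so the suffix is -va, giving *ihava*.
*budzu* — last vowel /u/ (a high vowel) → -vum → *budzuvum*.

ihava, budzuvum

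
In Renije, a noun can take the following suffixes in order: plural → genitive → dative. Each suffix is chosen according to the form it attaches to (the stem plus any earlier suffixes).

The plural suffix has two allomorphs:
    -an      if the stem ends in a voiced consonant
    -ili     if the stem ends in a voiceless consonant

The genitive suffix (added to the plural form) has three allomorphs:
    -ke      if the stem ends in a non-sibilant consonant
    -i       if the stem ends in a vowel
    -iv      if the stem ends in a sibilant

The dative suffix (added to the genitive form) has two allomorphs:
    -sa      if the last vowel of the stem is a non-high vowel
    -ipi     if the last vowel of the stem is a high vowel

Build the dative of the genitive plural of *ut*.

utiliiipi

The final consonant of *ut* is /t/, which is voiceless, so the plural suffix is -ili, giving *utili*.
The final sound of the plural form *utili* is /i/, which is a vowel, so the genitive suffix is -i, giving *utilii*.
Since the last vowel of the genitive form *utilii* is /i/ (a high vowel), it takes -ipi, giving *utiliiipi*.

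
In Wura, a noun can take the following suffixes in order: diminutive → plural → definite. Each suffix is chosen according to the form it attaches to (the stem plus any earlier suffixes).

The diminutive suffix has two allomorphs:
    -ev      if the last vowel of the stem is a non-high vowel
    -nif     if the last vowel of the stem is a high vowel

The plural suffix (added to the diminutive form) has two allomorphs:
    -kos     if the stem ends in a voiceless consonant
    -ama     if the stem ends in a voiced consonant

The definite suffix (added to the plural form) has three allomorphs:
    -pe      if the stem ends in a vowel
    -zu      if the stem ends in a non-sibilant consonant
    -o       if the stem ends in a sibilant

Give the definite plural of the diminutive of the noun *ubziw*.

ubziwnifkoso

*ubziw* — last vowel /i/ (a high vowel) → -nif → *ubziwnif*.
The diminutive form *ubziwnif* — final consonant /f/ (voiceless) → -kos → *ubziwnifkos*.
The plural form *ubziwnifkos*: final sound = /s/, a sibilant → -o → *ubziwnifkoso*.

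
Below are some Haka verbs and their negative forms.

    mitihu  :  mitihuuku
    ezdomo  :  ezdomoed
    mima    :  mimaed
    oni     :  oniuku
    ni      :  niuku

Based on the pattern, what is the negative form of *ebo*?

eboed

The pattern is height harmony: -uku when the last vowel of the stem is a high vowel (*mitihu*, *oni*, *ni*); -ed when the last vowel of the stem is a non-high vowel (*ezdomo*, *mima*).
Since the last vowel of *ebo* is /o/ (a non-high vowel), it takes -ed, giving *eboed*.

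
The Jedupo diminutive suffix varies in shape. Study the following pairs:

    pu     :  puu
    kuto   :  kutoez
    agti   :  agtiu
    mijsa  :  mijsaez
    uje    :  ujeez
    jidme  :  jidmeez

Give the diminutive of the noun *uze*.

uzeez

Looking at the last vowel of each stem: -u when the last vowel of the stem is a high vowel (*pu*, *agti*); -ez when the last vowel of the stem is a non-high vowel (*kuto*, *mijsa*, *uje*, *jidme*).
*uze* — last vowel /e/ (a non-high vowel) → -ez → *uzeez*.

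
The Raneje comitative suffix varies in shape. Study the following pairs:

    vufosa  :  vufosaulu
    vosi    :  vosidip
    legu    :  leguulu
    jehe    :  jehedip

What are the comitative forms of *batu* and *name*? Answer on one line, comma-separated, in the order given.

Looking at the last vowel of each stem: -dip when the last vowel of the stem is a front vowel (*vosi*, *jehe*); -ulu when the last vowel of the stem is a back vowel (*vufosa*, *legu*).
The last vowel of *batu* is /u/, which is a back vowel, so the suffix is -ulu, giving *batuulu*.
The last vowel of *name* is /e/, which is a front vowel, so the suffix is -dip, giving *namedip*.

batuulu, namedip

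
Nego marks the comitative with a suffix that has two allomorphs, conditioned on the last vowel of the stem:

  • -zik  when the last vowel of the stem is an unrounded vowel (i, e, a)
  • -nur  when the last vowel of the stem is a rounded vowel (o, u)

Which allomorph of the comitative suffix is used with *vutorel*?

Since the last vowel of *vutorel* is /e/ (an unrounded vowel), it takes -zik.

-zik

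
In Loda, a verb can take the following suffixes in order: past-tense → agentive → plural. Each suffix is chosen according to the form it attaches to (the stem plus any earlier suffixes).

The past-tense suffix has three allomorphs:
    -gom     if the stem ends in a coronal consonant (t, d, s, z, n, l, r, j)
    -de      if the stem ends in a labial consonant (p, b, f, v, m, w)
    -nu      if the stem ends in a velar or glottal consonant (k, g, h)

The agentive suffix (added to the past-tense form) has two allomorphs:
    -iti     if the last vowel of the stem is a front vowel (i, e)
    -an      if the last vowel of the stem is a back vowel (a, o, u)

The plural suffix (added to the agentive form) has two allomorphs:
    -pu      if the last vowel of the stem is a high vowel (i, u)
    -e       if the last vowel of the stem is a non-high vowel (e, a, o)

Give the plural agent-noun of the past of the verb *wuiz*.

The final consonant of *wuiz* is /z/, which is coronal, so the past-tense suffix is -gom, giving *wuizgom*.
The past-tense form *wuizgom*: last vowel = /o/, a back vowel → -an → *wuizgoman*.
The agentive form *wuizgoman* — last vowel /a/ (a non-high vowel) → -e → *wuizgomane*.

wuizgomane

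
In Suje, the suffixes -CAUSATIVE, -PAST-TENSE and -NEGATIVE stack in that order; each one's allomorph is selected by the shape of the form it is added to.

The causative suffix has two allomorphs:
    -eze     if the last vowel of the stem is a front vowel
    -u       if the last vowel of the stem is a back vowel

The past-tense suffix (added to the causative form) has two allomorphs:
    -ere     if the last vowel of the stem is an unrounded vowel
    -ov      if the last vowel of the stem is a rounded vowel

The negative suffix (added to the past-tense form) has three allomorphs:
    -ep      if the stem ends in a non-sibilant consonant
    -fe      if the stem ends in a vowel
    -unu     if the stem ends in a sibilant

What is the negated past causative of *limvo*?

limvouovep

Since the last vowel of *limvo* is /o/ (a back vowel), it takes -u, giving *limvou*.
The causative form *limvou*: last vowel = /u/, a rounded vowel → -ov → *limvouov*.
The final sound of the past-tense form *limvouov* is /v/, which is a non-sibilant consonant, so the negative suffix is -ep, giving *limvouovep*.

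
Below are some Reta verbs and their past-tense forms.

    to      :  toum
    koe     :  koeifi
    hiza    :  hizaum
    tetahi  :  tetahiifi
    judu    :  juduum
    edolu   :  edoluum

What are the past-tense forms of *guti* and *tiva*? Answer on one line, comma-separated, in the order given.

gutiifi, tivaum

The suffix is conditioned by the last vowel: -ifi when the last vowel of the stem is a front vowel (*koe*, *tetahi*); -um when the last vowel of the stem is a back vowel (*to*, *hiza*, *judu*, *edolu*).
*guti* — last vowel /i/ (a front vowel) → -ifi → *gutiifi*.
*tiva* — last vowel /a/ (a back vowel) → -um → *tivaum*.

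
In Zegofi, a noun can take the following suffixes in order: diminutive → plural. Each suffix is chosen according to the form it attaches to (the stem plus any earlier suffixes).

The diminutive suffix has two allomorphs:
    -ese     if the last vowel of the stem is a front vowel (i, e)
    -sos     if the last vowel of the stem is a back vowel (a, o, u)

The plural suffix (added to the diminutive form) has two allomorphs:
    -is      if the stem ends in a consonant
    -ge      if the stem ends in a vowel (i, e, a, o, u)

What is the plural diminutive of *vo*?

vososis

*vo* — last vowel /o/ (a back vowel) → -sos → *vosos*.
The diminutive form *vosos* — final sound /s/ (a consonant) → -is → *vososis*.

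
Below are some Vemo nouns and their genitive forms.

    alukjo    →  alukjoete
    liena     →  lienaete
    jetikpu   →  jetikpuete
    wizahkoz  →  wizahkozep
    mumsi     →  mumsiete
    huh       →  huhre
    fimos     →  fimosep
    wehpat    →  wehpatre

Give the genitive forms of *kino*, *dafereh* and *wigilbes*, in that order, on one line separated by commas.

kinoete, daferehre, wigilbesep

The alternation tracks the final sound of the stem — -ep when the stem ends in a sibilant (*wizahkoz*, *fimos*); -re when the stem ends in a non-sibilant consonant (*huh*, *wehpat*); -ete when the stem ends in a vowel (*alukjo*, *liena*, *jetikpu*, *mumsi*).
*kino* — final sound /o/ (a vowel) → -ete → *kinoete*.
Since the final sound of *dafereh* is /h/ (a non-sibilant consonant), it takes -re, giving *daferehre*.
Since the final sound of *wigilbes* is /s/ (a sibilant), it takes -ep, giving *wigilbesep*.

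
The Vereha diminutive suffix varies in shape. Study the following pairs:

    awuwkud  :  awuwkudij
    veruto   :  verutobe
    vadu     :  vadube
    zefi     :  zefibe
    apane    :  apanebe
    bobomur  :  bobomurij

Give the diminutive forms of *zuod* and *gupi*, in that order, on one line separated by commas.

The pattern is consonant vs. vowel: -ij when the stem ends in a consonant (*awuwkud*, *bobomur*); -be when the stem ends in a vowel (*veruto*, *vadu*, *zefi*, *apane*).
*zuod* — final sound /d/ (a consonant) → -ij → *zuodij*.
The final sound of *gupi* is /i/, which is a vowel, so the suffix is -be, giving *gupibe*.

zuodij, gupibe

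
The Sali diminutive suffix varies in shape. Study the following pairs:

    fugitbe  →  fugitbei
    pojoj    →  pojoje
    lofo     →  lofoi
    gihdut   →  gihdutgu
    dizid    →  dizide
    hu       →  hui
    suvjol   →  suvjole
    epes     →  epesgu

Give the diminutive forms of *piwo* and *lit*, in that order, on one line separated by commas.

The suffix is conditioned by the final sound: -gu when the stem ends in a voiceless consonant (*gihdut*, *epes*); -e when the stem ends in a voiced consonant (*pojoj*, *dizid*, *suvjol*); -i when the stem ends in a vowel (*fugitbe*, *lofo*, *hu*).
*piwo* — final sound /o/ (a vowel) → -i → *piwoi*.
*lit*: final sound = /t/, a voiceless consonant → -gu → *litgu*.

piwoi, litgu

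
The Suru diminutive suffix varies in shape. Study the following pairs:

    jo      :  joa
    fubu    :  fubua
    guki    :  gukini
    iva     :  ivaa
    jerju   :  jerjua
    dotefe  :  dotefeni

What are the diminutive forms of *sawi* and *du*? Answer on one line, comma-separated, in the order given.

The alternation tracks the last vowel of the stem — -ni when the last vowel of the stem is a front vowel (*guki*, *dotefe*); -a when the last vowel of the stem is a back vowel (*jo*, *fubu*, *iva*, *jerju*).
*sawi*: last vowel = /i/, a front vowel → -ni → *sawini*.
The last vowel of *du* is /u/, which is a back vowel, so the suffix is -a, giving *dua*.

sawini, dua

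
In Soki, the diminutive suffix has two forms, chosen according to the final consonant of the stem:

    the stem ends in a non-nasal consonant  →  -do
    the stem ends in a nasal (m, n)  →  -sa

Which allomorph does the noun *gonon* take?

-sa

*gonon*: final consonant = /n/, a nasal → -sa.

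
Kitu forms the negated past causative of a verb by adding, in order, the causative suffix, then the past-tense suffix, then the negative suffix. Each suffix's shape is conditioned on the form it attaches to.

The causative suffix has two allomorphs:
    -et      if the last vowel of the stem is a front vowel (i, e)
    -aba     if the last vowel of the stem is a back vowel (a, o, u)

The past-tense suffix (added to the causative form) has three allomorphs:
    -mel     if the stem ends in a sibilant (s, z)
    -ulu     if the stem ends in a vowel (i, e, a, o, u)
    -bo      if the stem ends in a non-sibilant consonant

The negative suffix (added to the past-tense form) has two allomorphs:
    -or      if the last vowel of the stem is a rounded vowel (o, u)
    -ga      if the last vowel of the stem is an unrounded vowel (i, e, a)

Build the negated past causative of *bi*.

bietboor

*bi* — last vowel /i/ (a front vowel) → -et → *biet*.
The final sound of the causative form *biet* is /t/, which is a non-sibilant consonant, so the past-tense suffix is -bo, giving *bietbo*.
The last vowel of the past-tense form *bietbo* is /o/, which is a rounded vowel, so the negative suffix is -or, giving *bietboor*.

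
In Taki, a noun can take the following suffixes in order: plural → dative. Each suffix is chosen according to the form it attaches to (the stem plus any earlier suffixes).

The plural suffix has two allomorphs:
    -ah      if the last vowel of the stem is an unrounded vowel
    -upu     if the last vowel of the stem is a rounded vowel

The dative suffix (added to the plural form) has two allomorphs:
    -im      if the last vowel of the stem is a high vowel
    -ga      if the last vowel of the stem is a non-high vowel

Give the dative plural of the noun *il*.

ilahga

*il* — last vowel /i/ (an unrounded vowel) → -ah → *ilah*.
The plural form *ilah* — last vowel /a/ (a non-high vowel) → -ga → *ilahga*.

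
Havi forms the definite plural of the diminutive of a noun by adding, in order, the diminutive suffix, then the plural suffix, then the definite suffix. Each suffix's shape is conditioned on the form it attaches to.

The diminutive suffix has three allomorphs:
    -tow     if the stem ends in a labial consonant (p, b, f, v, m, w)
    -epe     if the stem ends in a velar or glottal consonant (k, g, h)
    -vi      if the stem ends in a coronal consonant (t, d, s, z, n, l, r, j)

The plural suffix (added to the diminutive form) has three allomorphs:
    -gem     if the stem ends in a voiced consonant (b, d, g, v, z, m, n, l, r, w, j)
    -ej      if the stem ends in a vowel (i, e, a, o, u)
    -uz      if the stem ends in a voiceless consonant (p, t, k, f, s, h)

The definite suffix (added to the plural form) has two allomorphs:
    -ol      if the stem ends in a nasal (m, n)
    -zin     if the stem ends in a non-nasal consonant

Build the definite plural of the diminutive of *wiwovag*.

wiwovagepeejzin

*wiwovag* — final consonant /g/ (velar/glottal) → -epe → *wiwovagepe*.
The diminutive form *wiwovagepe*: final sound = /e/, a vowel → -ej → *wiwovagepeej*.
The plural form *wiwovagepeej*: final consonant = /j/, non-nasal → -zin → *wiwovagepeejzin*.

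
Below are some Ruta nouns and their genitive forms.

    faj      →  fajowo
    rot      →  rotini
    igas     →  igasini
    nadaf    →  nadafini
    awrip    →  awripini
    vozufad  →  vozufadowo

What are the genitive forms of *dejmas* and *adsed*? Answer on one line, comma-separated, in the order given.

dejmasini, adsedowo

The suffix is conditioned by the final consonant: -ini when the stem ends in a voiceless consonant (*rot*, *igas*, *nadaf*, *awrip*); -owo when the stem ends in a voiced consonant (*faj*, *vozufad*).
The final consonant of *dejmas* is /s/, which is voiceless, so the suffix is -ini, giving *dejmasini*.
The final consonant of *adsed* is /d/, which is voiced, so the suffix is -owo, giving *adsedowo*.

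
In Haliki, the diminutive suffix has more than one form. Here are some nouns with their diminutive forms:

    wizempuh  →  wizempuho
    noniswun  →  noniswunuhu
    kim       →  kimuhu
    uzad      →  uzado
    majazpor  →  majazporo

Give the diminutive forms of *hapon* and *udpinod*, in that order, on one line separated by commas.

Looking at the final consonant of each stem: -uhu when the stem ends in a nasal (*noniswun*, *kim*); -o when the stem ends in a non-nasal consonant (*wizempuh*, *uzad*, *majazpor*).
*hapon*: final consonant = /n/, a nasal → -uhu → *haponuhu*.
The final consonant of *udpinod* is /d/, which is non-nasal, so the suffix is -o, giving *udpinodo*.

haponuhu, udpinodo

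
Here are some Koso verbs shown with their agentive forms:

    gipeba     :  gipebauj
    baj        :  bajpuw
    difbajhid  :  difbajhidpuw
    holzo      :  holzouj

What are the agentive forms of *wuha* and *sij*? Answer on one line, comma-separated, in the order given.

The pattern is consonant vs. vowel: -puw when the stem ends in a consonant (*baj*, *difbajhid*); -uj when the stem ends in a vowel (*gipeba*, *holzo*).
The final sound of *wuha* is /a/, which is a vowel, so the suffix is -uj, giving *wuhauj*.
*sij*: final sound = /j/, a consonant → -puw → *sijpuw*.

wuhauj, sijpuw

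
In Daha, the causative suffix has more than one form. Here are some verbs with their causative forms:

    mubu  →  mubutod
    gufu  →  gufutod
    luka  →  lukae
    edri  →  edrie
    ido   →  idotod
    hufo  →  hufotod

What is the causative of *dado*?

dadotod

Looking at the last vowel of each stem: -tod when the last vowel of the stem is a rounded vowel (*mubu*, *gufu*, *ido*, *hufo*); -e when the last vowel of the stem is an unrounded vowel (*luka*, *edri*).
*dado* — last vowel /o/ (a rounded vowel) → -tod → *dadotod*.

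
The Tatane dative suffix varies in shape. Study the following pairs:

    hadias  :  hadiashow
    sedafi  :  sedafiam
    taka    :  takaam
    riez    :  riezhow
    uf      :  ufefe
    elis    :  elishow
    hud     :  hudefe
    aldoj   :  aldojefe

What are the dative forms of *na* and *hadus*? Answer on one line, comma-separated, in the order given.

The suffix is conditioned by the final sound: -how when the stem ends in a sibilant (*hadias*, *riez*, *elis*); -efe when the stem ends in a non-sibilant consonant (*uf*, *hud*, *aldoj*); -am when the stem ends in a vowel (*sedafi*, *taka*).
*na*: final sound = /a/, a vowel → -am → *naam*.
Since the final sound of *hadus* is /s/ (a sibilant), it takes -how, giving *hadushow*.

naam, hadushow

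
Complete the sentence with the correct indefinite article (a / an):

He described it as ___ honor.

an

The indefinite article is chosen by the initial *sound* of the following word, not its spelling.
*honor* begins with the sound /ɒ/ (silent h) — a vowel sound.
So the article is *an*: He described it as an honor.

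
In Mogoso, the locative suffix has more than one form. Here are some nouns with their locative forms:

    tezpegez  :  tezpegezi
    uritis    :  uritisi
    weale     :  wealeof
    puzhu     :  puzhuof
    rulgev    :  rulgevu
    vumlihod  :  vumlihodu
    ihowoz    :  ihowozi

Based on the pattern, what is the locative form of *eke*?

The suffix is conditioned by the final sound: -i when the stem ends in a sibilant (*tezpegez*, *uritis*, *ihowoz*); -u when the stem ends in a non-sibilant consonant (*rulgev*, *vumlihod*); -of when the stem ends in a vowel (*weale*, *puzhu*).
The final sound of *eke* is /e/, which is a vowel, so the suffix is -of, giving *ekeof*.

ekeof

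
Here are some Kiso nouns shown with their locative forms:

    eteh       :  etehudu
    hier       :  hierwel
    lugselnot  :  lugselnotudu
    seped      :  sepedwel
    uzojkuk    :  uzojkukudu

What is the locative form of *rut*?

The alternation tracks the final consonant of the stem — -udu when the stem ends in a voiceless consonant (*eteh*, *lugselnot*, *uzojkuk*); -wel when the stem ends in a voiced consonant (*hier*, *seped*).
The final consonant of *rut* is /t/, which is voiceless, so the suffix is -udu, giving *rutudu*.

rutudu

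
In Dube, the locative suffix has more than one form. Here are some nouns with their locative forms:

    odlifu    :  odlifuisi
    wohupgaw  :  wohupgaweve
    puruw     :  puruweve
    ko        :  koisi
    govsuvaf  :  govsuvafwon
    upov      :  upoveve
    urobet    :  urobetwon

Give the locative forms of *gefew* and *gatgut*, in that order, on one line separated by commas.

Looking at the final sound of each stem: -won when the stem ends in a voiceless consonant (*govsuvaf*, *urobet*); -eve when the stem ends in a voiced consonant (*wohupgaw*, *puruw*, *upov*); -isi when the stem ends in a vowel (*odlifu*, *ko*).
The final sound of *gefew* is /w/, which is a voiced consonant, so the suffix is -eve, giving *gefeweve*.
*gatgut* — final sound /t/ (a voiceless consonant) → -won → *gatgutwon*.

gefeweve, gatgutwon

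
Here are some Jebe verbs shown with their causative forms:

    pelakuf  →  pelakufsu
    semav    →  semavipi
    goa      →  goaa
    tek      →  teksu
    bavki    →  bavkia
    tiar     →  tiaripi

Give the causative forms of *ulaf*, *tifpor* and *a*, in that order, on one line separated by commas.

The alternation tracks the final sound of the stem — -su when the stem ends in a voiceless consonant (*pelakuf*, *tek*); -ipi when the stem ends in a voiced consonant (*semav*, *tiar*); -a when the stem ends in a vowel (*goa*, *bavki*).
The final sound of *ulaf* is /f/, which is a voiceless consonant, so the suffix is -su, giving *ulafsu*.
Since the final sound of *tifpor* is /r/ (a voiced consonant), it takes -ipi, giving *tifporipi*.
*a* — final sound /a/ (a vowel) → -a → *aa*.

ulafsu, tifporipi, aa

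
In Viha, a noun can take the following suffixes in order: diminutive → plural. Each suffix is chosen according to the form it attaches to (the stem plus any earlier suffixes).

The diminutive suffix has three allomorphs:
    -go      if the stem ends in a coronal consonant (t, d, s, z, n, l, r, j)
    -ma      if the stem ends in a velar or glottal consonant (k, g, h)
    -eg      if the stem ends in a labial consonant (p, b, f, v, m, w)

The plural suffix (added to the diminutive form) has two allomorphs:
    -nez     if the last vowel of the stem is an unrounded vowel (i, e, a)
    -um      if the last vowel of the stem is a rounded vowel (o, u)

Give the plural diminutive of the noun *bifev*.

The final consonant of *bifev* is /v/, which is labial, so the diminutive suffix is -eg, giving *bifeveg*.
The diminutive form *bifeveg* — last vowel /e/ (an unrounded vowel) → -nez → *bifevegnez*.

bifevegnez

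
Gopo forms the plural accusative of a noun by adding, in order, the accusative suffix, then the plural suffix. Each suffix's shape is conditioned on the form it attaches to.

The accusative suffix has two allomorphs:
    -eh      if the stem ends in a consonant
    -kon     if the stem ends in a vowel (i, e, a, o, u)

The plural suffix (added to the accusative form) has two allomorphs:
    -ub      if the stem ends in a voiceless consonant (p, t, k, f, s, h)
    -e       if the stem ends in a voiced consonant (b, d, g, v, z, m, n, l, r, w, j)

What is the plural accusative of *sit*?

Since the final sound of *sit* is /t/ (a consonant), it takes -eh, giving *siteh*.
The final consonant of the accusative form *siteh* is /h/, which is voiceless, so the plural suffix is -ub, giving *sitehub*.

sitehub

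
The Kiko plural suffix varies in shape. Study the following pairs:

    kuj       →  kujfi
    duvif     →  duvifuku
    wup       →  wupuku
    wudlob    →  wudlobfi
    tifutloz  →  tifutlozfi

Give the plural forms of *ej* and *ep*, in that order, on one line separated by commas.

ejfi, epuku

The suffix is conditioned by the final consonant: -uku when the stem ends in a voiceless consonant (*duvif*, *wup*); -fi when the stem ends in a voiced consonant (*kuj*, *wudlob*, *tifutloz*).
*ej*: final consonant = /j/, voiced → -fi → *ejfi*.
The final consonant of *ep* is /p/, which is voiceless, so the suffix is -uku, giving *epuku*.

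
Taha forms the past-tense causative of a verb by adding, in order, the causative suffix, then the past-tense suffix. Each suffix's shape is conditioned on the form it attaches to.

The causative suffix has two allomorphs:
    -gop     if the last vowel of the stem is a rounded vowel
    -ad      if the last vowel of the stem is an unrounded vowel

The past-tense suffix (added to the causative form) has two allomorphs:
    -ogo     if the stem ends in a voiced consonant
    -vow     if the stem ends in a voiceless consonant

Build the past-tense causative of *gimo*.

gimogopvow

*gimo*: last vowel = /o/, a rounded vowel → -gop → *gimogop*.
The causative form *gimogop*: final consonant = /p/, voiceless → -vow → *gimogopvow*.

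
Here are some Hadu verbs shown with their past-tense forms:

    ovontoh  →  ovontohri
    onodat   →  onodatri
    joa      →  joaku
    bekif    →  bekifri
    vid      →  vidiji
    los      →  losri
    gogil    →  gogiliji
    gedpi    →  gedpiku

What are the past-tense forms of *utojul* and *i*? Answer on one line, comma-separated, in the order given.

Looking at the final sound of each stem: -ri when the stem ends in a voiceless consonant (*ovontoh*, *onodat*, *bekif*, *los*); -iji when the stem ends in a voiced consonant (*vid*, *gogil*); -ku when the stem ends in a vowel (*joa*, *gedpi*).
*utojul* — final sound /l/ (a voiced consonant) → -iji → *utojuliji*.
*i* — final sound /i/ (a vowel) → -ku → *iku*.

utojuliji, iku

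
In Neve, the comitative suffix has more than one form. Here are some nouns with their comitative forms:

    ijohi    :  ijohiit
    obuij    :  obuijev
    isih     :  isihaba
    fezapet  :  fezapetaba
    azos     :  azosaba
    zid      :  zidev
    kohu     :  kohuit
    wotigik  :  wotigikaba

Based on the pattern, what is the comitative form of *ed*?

edev

The suffix is conditioned by the final sound: -aba when the stem ends in a voiceless consonant (*isih*, *fezapet*, *azos*, *wotigik*); -ev when the stem ends in a voiced consonant (*obuij*, *zid*); -it when the stem ends in a vowel (*ijohi*, *kohu*).
Since the final sound of *ed* is /d/ (a voiced consonant), it takes -ev, giving *edev*.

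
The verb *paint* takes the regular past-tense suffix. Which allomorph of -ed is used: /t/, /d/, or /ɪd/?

/ɪd/

The stem *paint* ends in /t/ or /d/.
The -ed suffix is realized as /ɪd/ after /t, d/; as /t/ after other voiceless consonants; and as /d/ after other voiced sounds.
So -ed on *paint* is pronounced /ɪd/.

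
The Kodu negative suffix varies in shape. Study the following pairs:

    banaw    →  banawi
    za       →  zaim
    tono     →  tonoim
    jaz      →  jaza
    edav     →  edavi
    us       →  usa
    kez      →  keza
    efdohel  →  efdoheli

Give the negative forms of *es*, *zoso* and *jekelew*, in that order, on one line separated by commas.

esa, zosoim, jekelewi

The pattern is sibilance of the final sound: -a when the stem ends in a sibilant (*jaz*, *us*, *kez*); -i when the stem ends in a non-sibilant consonant (*banaw*, *edav*, *efdohel*); -im when the stem ends in a vowel (*za*, *tono*).
Since the final sound of *es* is /s/ (a sibilant), it takes -a, giving *esa*.
*zoso* — final sound /o/ (a vowel) → -im → *zosoim*.
*jekelew* — final sound /w/ (a non-sibilant consonant) → -i → *jekelewi*.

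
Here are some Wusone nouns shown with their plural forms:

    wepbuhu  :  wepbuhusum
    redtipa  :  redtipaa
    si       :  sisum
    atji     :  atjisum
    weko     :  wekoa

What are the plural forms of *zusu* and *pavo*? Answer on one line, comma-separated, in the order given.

Looking at the last vowel of each stem: -sum when the last vowel of the stem is a high vowel (*wepbuhu*, *si*, *atji*); -a when the last vowel of the stem is a non-high vowel (*redtipa*, *weko*).
*zusu*: last vowel = /u/, a high vowel → -sum → *zususum*.
*pavo*: last vowel = /o/, a non-high vowel → -a → *pavoa*.

zususum, pavoa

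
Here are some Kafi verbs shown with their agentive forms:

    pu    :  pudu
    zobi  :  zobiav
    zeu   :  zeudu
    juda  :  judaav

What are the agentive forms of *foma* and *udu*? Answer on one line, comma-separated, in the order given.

The suffix is conditioned by the last vowel: -du when the last vowel of the stem is a rounded vowel (*pu*, *zeu*); -av when the last vowel of the stem is an unrounded vowel (*zobi*, *juda*).
*foma*: last vowel = /a/, an unrounded vowel → -av → *fomaav*.
*udu*: last vowel = /u/, a rounded vowel → -du → *ududu*.

fomaav, ududu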